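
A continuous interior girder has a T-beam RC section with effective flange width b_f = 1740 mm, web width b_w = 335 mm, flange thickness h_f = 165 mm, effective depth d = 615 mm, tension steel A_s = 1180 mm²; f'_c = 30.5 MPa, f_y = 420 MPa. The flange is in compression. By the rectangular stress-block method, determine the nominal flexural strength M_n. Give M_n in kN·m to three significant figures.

Tension: T = A_s f_y = 1180 × 420 = 495600 N.
Try a within the flange: a = T/(0.85 f'_c b_f) = 495600/(0.85 × 30.5 × 1740) = 10.99 mm.
Since a = 10.99 ≤ h_f = 165 mm, the stress block lies entirely in the flange; analyse as a rectangular beam of width b_f.
M_n = T(d − a/2) = 495600 × (615 − 5.495) = 302.07 × 10⁶ N·mm.
M_n = 302.07 kN·m.

M_n ≈ 302 kN·m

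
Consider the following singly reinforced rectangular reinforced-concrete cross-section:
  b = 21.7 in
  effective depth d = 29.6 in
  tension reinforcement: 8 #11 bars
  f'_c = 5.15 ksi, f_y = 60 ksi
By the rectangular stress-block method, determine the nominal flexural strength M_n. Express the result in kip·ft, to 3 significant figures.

A_s = 8 × 1.56 = 12.48 in².
T = A_s f_y = 12.48 × 60 = 748.8 kips.
a = T/(0.85 f'_c b) = 748.8/(0.85 × 5.15 × 21.7) = 7.883 in.
M_n = T(d − a/2) = 748.8 × (29.6 − 3.9415) = 19213.1 kip·in = 19213.1/12 = 1601.09 kip·ft.

M_n ≈ 1600 kip·ft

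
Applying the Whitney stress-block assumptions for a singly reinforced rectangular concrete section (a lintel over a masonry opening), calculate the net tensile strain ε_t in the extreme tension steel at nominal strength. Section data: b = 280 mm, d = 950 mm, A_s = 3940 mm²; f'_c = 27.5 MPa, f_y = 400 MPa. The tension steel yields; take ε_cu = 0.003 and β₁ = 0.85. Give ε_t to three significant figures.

a = A_s f_y/(0.85 f'_c b) = 240.79 mm.
β₁ = 0.85, so c = a/β₁ = 240.79/0.85 = 283.28 mm.
From the linear strain diagram with ε_cu = 0.003: ε_t = 0.003 (d − c)/c = 0.003 × (950 − 283.28)/283.28 = 0.00706.
Since ε_t ≥ 0.005, the section is tension-controlled.

ε_t ≈ 0.00706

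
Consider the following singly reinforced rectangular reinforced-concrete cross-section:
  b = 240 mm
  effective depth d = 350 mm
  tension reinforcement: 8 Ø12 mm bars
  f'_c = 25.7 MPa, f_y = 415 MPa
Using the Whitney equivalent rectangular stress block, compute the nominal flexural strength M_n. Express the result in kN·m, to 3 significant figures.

M_n ≈ 118 kN·m

A_s = 8 × 113 = 904 mm².
T = A_s f_y = 904 × 415 = 375160 N = 375.16 kN.
From C = T: a = T/(0.85 f'_c b) = 375160/(0.85 × 25.7 × 240) = 71.56 mm.
M_n = T(d − a/2) = 375.16 kN × (350 − 35.78) mm = 117.88 kN·m.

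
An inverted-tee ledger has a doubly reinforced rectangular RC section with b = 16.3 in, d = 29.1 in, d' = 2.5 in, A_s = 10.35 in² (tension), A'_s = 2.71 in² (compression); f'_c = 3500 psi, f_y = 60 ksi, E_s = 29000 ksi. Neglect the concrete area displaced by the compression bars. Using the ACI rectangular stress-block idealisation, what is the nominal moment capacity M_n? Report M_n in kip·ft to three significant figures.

Assume both steels yield.
a = (A_s − A'_s) f_y/(0.85 f'_c b) = (10.35 − 2.71) × 60/(0.85 × 3.5 × 16.3) = 9.453 in.
c = a/β₁ = 9.453/0.85 = 11.121 in; ε'_s = 0.003(c − d')/c = 0.0023 ≥ ε_y = 0.0021, so the compression steel yields.
M_n = (A_s − A'_s) f_y (d − a/2) + A'_s f_y (d − d') = 458.4 × (29.1 − 4.7265) + 162.6 × (29.1 − 2.5) = 11172.8 + 4325.2 = 15498.0 kip·in = 15498.0/12 = 1291.50 kip·ft.

M_n ≈ 1290 kip·ft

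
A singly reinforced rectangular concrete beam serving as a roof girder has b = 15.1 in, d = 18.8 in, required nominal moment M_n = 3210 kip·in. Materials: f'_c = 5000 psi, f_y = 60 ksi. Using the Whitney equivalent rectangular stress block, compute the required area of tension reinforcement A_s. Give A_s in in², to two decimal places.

A_s ≈ 3.08 in²

From M_n = 0.85 f'_c a b (d − a/2):
a = d − √(d² − 2M_n/(0.85 f'_c b)) = 18.8 − √(18.8² − 2 × 3210/(0.85 × 5 × 15.1)) = 2.881 in.
A_s = 0.85 f'_c a b / f_y = 0.85 × 5 × 2.881 × 15.1 / 60 = 3.081 in².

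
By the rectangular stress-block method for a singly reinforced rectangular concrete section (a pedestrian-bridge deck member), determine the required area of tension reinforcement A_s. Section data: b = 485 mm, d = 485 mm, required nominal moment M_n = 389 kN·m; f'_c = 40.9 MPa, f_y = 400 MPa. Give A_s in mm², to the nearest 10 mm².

With M_n = 0.85 f'_c a b (d − a/2), solve the quadratic for a:
a = d − √(d² − 2M_n/(0.85 f'_c b)) = 485 − √(485² − 2 × 389×10⁶/(0.85 × 40.9 × 485)) = 50.16 mm.
A_s = 0.85 f'_c a b / f_y = 0.85 × 40.9 × 50.16 × 485 / 400 = 2114.4 mm².

A_s ≈ 2110 mm²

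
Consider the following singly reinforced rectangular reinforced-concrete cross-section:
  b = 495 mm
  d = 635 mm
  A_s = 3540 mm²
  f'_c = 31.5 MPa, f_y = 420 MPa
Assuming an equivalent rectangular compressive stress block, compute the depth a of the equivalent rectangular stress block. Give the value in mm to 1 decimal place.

a ≈ 112.2 mm

T = A_s f_y = 3540 × 420 = 1486800 N = 1486.8 kN.
Setting C = 0.85 f'_c a b equal to T: a = 1486800/(0.85 × 31.5 × 495) = 112.2 mm.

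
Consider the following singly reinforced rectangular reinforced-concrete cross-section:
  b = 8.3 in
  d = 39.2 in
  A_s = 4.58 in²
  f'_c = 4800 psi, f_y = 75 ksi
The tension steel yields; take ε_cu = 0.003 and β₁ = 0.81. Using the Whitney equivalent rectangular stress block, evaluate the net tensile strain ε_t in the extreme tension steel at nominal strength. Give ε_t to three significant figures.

ε_t ≈ 0.00639

a = A_s f_y/(0.85 f'_c b) = 10.144 in.
β₁ = 0.81, so c = a/β₁ = 10.144/0.81 = 12.523 in.
From the linear strain diagram with ε_cu = 0.003: ε_t = 0.003 (d − c)/c = 0.003 × (39.2 − 12.523)/12.523 = 0.00639.
Since ε_t ≥ 0.005, the section is tension-controlled.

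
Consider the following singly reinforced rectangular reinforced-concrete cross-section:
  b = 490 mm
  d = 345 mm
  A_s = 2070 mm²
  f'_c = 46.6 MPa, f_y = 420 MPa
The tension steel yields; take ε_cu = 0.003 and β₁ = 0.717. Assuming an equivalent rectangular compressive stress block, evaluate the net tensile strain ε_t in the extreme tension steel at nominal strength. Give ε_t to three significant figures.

a = A_s f_y/(0.85 f'_c b) = 44.79 mm.
β₁ = 0.717, so c = a/β₁ = 44.79/0.717 = 62.47 mm.
From the linear strain diagram with ε_cu = 0.003: ε_t = 0.003 (d − c)/c = 0.003 × (345 − 62.47)/62.47 = 0.0136.
Since ε_t ≥ 0.005, the section is tension-controlled.

ε_t ≈ 0.0136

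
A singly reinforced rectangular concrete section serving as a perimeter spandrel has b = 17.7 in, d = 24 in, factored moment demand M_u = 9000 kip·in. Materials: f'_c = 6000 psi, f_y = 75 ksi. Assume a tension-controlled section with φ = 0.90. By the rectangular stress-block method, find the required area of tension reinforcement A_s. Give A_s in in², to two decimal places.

M_n = M_u/φ = 9000/0.90 = 10000 kip·in.
From M_n = 0.85 f'_c a b (d − a/2):
a = d − √(d² − 2M_n/(0.85 f'_c b)) = 24 − √(24² − 2 × 10000/(0.85 × 6 × 17.7)) = 5.173 in.
A_s = 0.85 f'_c a b / f_y = 0.85 × 6 × 5.173 × 17.7 / 75 = 6.226 in².

A_s ≈ 6.23 in²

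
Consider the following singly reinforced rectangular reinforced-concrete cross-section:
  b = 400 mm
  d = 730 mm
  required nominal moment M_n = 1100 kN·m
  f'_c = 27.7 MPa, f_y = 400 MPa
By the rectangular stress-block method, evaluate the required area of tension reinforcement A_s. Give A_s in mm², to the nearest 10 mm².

With M_n = 0.85 f'_c a b (d − a/2), solve the quadratic for a:
a = d − √(d² − 2M_n/(0.85 f'_c b)) = 730 − √(730² − 2 × 1100×10⁶/(0.85 × 27.7 × 400)) = 182.91 mm.
A_s = 0.85 f'_c a b / f_y = 0.85 × 27.7 × 182.91 × 400 / 400 = 4306.6 mm².

A_s ≈ 4310 mm²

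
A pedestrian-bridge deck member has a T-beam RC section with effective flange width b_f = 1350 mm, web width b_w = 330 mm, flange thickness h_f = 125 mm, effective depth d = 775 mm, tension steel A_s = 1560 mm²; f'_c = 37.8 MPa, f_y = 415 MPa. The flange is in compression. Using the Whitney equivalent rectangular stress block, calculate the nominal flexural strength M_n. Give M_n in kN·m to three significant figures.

M_n ≈ 497 kN·m

Tension: T = A_s f_y = 1560 × 415 = 647400 N.
Try a within the flange: a = T/(0.85 f'_c b_f) = 647400/(0.85 × 37.8 × 1350) = 14.93 mm.
Since a = 14.93 ≤ h_f = 125 mm, the stress block lies entirely in the flange; analyse as a rectangular beam of width b_f.
M_n = T(d − a/2) = 647400 × (775 − 7.465) = 496.90 × 10⁶ N·mm.
M_n = 496.90 kN·m.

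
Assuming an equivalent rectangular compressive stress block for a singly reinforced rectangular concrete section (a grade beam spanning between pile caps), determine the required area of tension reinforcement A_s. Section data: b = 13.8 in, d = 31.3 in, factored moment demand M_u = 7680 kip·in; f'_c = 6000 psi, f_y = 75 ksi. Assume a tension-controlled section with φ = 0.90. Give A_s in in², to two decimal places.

M_n = M_u/φ = 7680/0.90 = 8533.33 kip·in.
From M_n = 0.85 f'_c a b (d − a/2):
a = d − √(d² − 2M_n/(0.85 f'_c b)) = 31.3 − √(31.3² − 2 × 8533.33/(0.85 × 6 × 13.8)) = 4.149 in.
A_s = 0.85 f'_c a b / f_y = 0.85 × 6 × 4.149 × 13.8 / 75 = 3.893 in².

A_s ≈ 3.89 in²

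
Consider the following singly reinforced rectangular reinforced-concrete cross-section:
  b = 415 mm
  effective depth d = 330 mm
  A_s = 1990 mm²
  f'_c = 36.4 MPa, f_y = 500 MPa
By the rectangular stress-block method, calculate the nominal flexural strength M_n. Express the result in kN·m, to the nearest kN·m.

T = A_s f_y = 1990 × 500 = 995000 N = 995 kN.
From C = T: a = T/(0.85 f'_c b) = 995000/(0.85 × 36.4 × 415) = 77.49 mm.
M_n = T(d − a/2) = 995 kN × (330 − 38.745) mm = 289.80 kN·m.

M_n ≈ 290 kN·m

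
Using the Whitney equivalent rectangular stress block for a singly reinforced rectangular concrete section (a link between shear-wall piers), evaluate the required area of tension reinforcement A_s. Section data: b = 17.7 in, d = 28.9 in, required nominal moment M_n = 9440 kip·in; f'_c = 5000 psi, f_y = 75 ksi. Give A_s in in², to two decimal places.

From M_n = 0.85 f'_c a b (d − a/2):
a = d − √(d² − 2M_n/(0.85 f'_c b)) = 28.9 − √(28.9² − 2 × 9440/(0.85 × 5 × 17.7)) = 4.729 in.
A_s = 0.85 f'_c a b / f_y = 0.85 × 5 × 4.729 × 17.7 / 75 = 4.743 in².

A_s ≈ 4.74 in²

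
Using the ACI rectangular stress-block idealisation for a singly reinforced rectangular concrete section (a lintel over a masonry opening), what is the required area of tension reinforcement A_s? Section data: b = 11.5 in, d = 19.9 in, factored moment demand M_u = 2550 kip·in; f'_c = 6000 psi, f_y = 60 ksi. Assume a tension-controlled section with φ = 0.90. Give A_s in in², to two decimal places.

M_n = M_u/φ = 2550/0.90 = 2833.33 kip·in.
From M_n = 0.85 f'_c a b (d − a/2):
a = d − √(d² − 2M_n/(0.85 f'_c b)) = 19.9 − √(19.9² − 2 × 2833.33/(0.85 × 6 × 11.5)) = 2.597 in.
A_s = 0.85 f'_c a b / f_y = 0.85 × 6 × 2.597 × 11.5 / 60 = 2.539 in².

A_s ≈ 2.54 in²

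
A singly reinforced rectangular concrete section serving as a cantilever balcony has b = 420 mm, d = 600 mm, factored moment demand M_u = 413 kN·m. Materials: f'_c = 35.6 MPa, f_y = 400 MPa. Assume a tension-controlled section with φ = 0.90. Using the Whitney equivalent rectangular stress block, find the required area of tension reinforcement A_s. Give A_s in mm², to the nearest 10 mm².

M_n = M_u/φ = 413/0.90 = 458.889 kN·m.
With M_n = 0.85 f'_c a b (d − a/2), solve the quadratic for a:
a = d − √(d² − 2M_n/(0.85 f'_c b)) = 600 − √(600² − 2 × 458.889×10⁶/(0.85 × 35.6 × 420)) = 63.54 mm.
A_s = 0.85 f'_c a b / f_y = 0.85 × 35.6 × 63.54 × 420 / 400 = 2018.9 mm².

A_s ≈ 2020 mm²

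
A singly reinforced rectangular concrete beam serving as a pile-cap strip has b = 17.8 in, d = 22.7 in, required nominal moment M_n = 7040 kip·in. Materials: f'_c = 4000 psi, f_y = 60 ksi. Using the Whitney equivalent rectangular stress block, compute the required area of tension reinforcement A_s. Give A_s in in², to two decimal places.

A_s ≈ 5.94 in²

From M_n = 0.85 f'_c a b (d − a/2):
a = d − √(d² − 2M_n/(0.85 f'_c b)) = 22.7 − √(22.7² − 2 × 7040/(0.85 × 4 × 17.8)) = 5.888 in.
A_s = 0.85 f'_c a b / f_y = 0.85 × 4 × 5.888 × 17.8 / 60 = 5.939 in².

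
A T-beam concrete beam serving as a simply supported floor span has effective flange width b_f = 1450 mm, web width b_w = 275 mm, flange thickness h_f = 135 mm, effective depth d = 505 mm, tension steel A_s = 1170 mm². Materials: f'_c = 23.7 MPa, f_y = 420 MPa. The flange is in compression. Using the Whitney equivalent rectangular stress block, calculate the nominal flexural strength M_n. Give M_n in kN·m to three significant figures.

M_n ≈ 244 kN·m

Tension: T = A_s f_y = 1170 × 420 = 491400 N.
Try a within the flange: a = T/(0.85 f'_c b_f) = 491400/(0.85 × 23.7 × 1450) = 16.82 mm.
Since a = 16.82 ≤ h_f = 135 mm, the stress block lies entirely in the flange; analyse as a rectangular beam of width b_f.
M_n = T(d − a/2) = 491400 × (505 − 8.41) = 244.02 × 10⁶ N·mm.
M_n = 244.02 kN·m.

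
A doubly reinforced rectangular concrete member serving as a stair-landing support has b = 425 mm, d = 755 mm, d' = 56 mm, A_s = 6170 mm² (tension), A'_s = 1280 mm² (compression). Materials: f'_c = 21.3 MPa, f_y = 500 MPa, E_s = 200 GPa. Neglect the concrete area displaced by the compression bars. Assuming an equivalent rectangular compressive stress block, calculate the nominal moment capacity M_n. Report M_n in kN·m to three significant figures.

Assume both tension and compression steel yield.
Net tension couple steel: A_s − A'_s = 4890 mm².
a = (A_s − A'_s) f_y / (0.85 f'_c b) = 2445000/(0.85 × 21.3 × 425) = 317.75 mm.
c = a/β₁ = 317.75/0.85 = 373.82 mm; ε'_s = 0.003(c − d')/c = 0.0026 ≥ f_y/E_s = 0.0025, so compression steel does yield.
M_n = (A_s − A'_s) f_y (d − a/2) + A'_s f_y (d − d') = [2445000 × (755 − 158.875) + 640000 × (755 − 56)] × 10⁻⁶ = 1457.53 + 447.36 = 1904.89 kN·m.

M_n ≈ 1900 kN·m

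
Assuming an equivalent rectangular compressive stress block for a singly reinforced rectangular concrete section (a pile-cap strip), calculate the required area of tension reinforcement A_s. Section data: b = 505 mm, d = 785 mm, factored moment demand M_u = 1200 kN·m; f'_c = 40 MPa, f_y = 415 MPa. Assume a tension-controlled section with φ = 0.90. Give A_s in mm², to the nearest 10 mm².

M_n = M_u/φ = 1200/0.90 = 1333.33 kN·m.
With M_n = 0.85 f'_c a b (d − a/2), solve the quadratic for a:
a = d − √(d² − 2M_n/(0.85 f'_c b)) = 785 − √(785² − 2 × 1333.33×10⁶/(0.85 × 40 × 505)) = 106.09 mm.
A_s = 0.85 f'_c a b / f_y = 0.85 × 40 × 106.09 × 505 / 415 = 4389.3 mm².

A_s ≈ 4390 mm²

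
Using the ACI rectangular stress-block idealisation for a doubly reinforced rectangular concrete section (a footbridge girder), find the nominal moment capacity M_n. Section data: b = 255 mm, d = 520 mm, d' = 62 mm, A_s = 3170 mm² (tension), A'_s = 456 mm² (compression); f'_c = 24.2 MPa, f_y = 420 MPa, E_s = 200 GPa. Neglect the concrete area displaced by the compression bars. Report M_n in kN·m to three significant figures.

Assume both tension and compression steel yield.
Net tension couple steel: A_s − A'_s = 2714 mm².
a = (A_s − A'_s) f_y / (0.85 f'_c b) = 1139880/(0.85 × 24.2 × 255) = 217.31 mm.
c = a/β₁ = 217.31/0.85 = 255.66 mm; ε'_s = 0.003(c − d')/c = 0.0023 ≥ f_y/E_s = 0.0021, so compression steel does yield.
M_n = (A_s − A'_s) f_y (d − a/2) + A'_s f_y (d − d') = [1139880 × (520 − 108.655) + 191520 × (520 − 62)] × 10⁻⁶ = 468.88 + 87.72 = 556.60 kN·m.

M_n ≈ 557 kN·m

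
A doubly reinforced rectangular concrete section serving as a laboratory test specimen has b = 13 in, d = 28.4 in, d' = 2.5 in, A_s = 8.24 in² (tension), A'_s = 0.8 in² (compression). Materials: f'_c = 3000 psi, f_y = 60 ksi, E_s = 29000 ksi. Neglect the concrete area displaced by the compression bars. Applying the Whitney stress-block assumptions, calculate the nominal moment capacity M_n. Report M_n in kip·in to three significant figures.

Assume both steels yield.
a = (A_s − A'_s) f_y/(0.85 f'_c b) = (8.24 − 0.8) × 60/(0.85 × 3 × 13) = 13.466 in.
c = a/β₁ = 13.466/0.85 = 15.842 in; ε'_s = 0.003(c − d')/c = 0.0025 ≥ ε_y = 0.0021, so the compression steel yields.
M_n = (A_s − A'_s) f_y (d − a/2) + A'_s f_y (d − d') = 446.4 × (28.4 − 6.733) + 48 × (28.4 − 2.5) = 9672.1 + 1243.2 = 10915.3 kip·in.

M_n ≈ 10900 kip·in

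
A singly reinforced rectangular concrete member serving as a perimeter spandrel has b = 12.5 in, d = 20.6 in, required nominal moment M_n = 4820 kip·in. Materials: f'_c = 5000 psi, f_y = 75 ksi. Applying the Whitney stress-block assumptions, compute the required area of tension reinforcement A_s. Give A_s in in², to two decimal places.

From M_n = 0.85 f'_c a b (d − a/2):
a = d − √(d² − 2M_n/(0.85 f'_c b)) = 20.6 − √(20.6² − 2 × 4820/(0.85 × 5 × 12.5)) = 5.015 in.
A_s = 0.85 f'_c a b / f_y = 0.85 × 5 × 5.015 × 12.5 / 75 = 3.552 in².

A_s ≈ 3.55 in²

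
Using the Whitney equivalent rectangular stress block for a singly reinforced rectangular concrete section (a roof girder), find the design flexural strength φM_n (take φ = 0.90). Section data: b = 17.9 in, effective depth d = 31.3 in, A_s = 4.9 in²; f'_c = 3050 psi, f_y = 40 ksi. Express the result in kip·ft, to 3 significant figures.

φM_n ≈ 429 kip·ft

T = A_s f_y = 4.9 × 40 = 196 kips.
a = T/(0.85 f'_c b) = 196/(0.85 × 3.05 × 17.9) = 4.224 in.
M_n = T(d − a/2) = 196 × (31.3 − 2.112) = 5720.8 kip·in = 5720.8/12 = 476.73 kip·ft.
φM_n = 0.90 × 476.73 = 429.06 kip·ft.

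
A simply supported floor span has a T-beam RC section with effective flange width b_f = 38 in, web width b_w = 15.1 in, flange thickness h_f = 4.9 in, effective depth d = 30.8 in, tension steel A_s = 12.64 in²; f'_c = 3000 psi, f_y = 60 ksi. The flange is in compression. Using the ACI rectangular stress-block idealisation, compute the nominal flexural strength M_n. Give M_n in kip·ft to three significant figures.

Tension: T = A_s f_y = 12.64 × 60 = 758.4 kips.
Try a within the flange: a = T/(0.85 f'_c b_f) = 758.4/(0.85 × 3 × 38) = 7.827 in.
a = 7.827 > h_f = 4.9 in: the block extends into the web. Split into flange-overhang and web parts.
C_f = 0.85 f'_c (b_f − b_w) h_f = 0.85 × 3 × (38 − 15.1) × 4.9 = 286.1 kips.
Remaining web compression depth: a_w = (T − C_f)/(0.85 f'_c b_w) = (758.4 − 286.1)/(0.85 × 3 × 15.1) = 12.266 in.
M_n = C_f(d − h_f/2) + (T − C_f)(d − a_w/2) = 286.1 × (30.8 − 2.45) + 472.3 × (30.8 − 6.133) = 8110.9 + 11650.2 = 19761.1 kip·in.
M_n = 19761.1/12 = 1646.76 kip·ft.

M_n ≈ 1650 kip·ft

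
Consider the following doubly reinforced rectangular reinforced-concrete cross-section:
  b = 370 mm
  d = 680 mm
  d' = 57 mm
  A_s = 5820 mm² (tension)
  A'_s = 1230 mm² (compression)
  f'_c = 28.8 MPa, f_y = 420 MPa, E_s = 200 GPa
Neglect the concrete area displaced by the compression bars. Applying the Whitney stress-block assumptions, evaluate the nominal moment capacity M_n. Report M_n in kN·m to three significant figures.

M_n ≈ 1430 kN·m

Assume both tension and compression steel yield.
Net tension couple steel: A_s − A'_s = 4590 mm².
a = (A_s − A'_s) f_y / (0.85 f'_c b) = 1927800/(0.85 × 28.8 × 370) = 212.84 mm.
c = a/β₁ = 212.84/0.844 = 252.18 mm; ε'_s = 0.003(c − d')/c = 0.0023 ≥ f_y/E_s = 0.0021, so compression steel does yield.
M_n = (A_s − A'_s) f_y (d − a/2) + A'_s f_y (d − d') = [1927800 × (680 − 106.42) + 516600 × (680 − 57)] × 10⁻⁶ = 1105.75 + 321.84 = 1427.59 kN·m.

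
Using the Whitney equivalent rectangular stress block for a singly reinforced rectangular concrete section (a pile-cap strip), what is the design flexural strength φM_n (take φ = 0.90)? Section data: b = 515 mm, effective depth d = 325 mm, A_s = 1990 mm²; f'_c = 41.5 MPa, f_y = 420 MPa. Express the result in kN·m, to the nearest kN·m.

φM_n ≈ 227 kN·m

T = A_s f_y = 1990 × 420 = 835800 N = 835.8 kN.
From C = T: a = T/(0.85 f'_c b) = 835800/(0.85 × 41.5 × 515) = 46.01 mm.
M_n = T(d − a/2) = 835.8 kN × (325 − 23.005) mm = 252.41 kN·m.
φM_n = 0.90 × 252.41 = 227.17 kN·m.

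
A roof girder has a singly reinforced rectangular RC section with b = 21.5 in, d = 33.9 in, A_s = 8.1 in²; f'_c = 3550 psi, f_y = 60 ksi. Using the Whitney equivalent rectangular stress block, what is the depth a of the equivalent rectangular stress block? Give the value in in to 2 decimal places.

a ≈ 7.49 in

T = A_s f_y = 8.1 × 60 = 486 kips.
a = T/(0.85 f'_c b) = 486/(0.85 × 3.55 × 21.5) = 7.49 in.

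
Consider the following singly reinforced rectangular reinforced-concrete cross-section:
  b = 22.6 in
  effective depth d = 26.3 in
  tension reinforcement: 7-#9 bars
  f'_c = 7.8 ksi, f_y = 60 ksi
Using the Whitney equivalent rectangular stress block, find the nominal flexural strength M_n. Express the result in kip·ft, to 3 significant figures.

A_s = 7 × 1 = 7 in².
T = A_s f_y = 7 × 60 = 420 kips.
a = T/(0.85 f'_c b) = 420/(0.85 × 7.8 × 22.6) = 2.803 in.
M_n = T(d − a/2) = 420 × (26.3 − 1.4015) = 10457.4 kip·in = 10457.4/12 = 871.45 kip·ft.

M_n ≈ 871 kip·ft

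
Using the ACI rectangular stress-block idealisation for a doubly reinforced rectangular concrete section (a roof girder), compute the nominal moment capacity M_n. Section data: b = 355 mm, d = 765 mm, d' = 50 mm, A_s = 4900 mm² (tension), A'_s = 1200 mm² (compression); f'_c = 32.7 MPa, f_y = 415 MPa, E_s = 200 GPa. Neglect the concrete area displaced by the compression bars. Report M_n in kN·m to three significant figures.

M_n ≈ 1410 kN·m

Assume both tension and compression steel yield.
Net tension couple steel: A_s − A'_s = 3700 mm².
a = (A_s − A'_s) f_y / (0.85 f'_c b) = 1535500/(0.85 × 32.7 × 355) = 155.62 mm.
c = a/β₁ = 155.62/0.816 = 190.71 mm; ε'_s = 0.003(c − d')/c = 0.0022 ≥ f_y/E_s = 0.0021, so compression steel does yield.
M_n = (A_s − A'_s) f_y (d − a/2) + A'_s f_y (d − d') = [1535500 × (765 − 77.81) + 498000 × (765 − 50)] × 10⁻⁶ = 1055.18 + 356.07 = 1411.25 kN·m.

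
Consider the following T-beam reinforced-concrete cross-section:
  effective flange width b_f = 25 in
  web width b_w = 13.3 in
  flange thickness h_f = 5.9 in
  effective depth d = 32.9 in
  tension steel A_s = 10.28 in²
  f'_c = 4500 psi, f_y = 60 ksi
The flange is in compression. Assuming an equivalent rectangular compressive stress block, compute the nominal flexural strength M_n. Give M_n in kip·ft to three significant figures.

M_n ≈ 1520 kip·ft

Tension: T = A_s f_y = 10.28 × 60 = 616.8 kips.
Try a within the flange: a = T/(0.85 f'_c b_f) = 616.8/(0.85 × 4.5 × 25) = 6.450 in.
a = 6.450 > h_f = 5.9 in: the block extends into the web. Split into flange-overhang and web parts.
C_f = 0.85 f'_c (b_f − b_w) h_f = 0.85 × 4.5 × (25 − 13.3) × 5.9 = 264.0 kips.
Remaining web compression depth: a_w = (T − C_f)/(0.85 f'_c b_w) = (616.8 − 264.0)/(0.85 × 4.5 × 13.3) = 6.935 in.
M_n = C_f(d − h_f/2) + (T − C_f)(d − a_w/2) = 264.0 × (32.9 − 2.95) + 352.8 × (32.9 − 3.4675) = 7906.8 + 10383.8 = 18290.6 kip·in.
M_n = 18290.6/12 = 1524.22 kip·ft.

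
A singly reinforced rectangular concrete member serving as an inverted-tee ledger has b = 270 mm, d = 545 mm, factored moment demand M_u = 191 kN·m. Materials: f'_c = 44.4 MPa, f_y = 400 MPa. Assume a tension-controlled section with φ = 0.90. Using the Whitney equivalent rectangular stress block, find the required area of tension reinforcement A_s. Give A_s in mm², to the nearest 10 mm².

A_s ≈ 1010 mm²

M_n = M_u/φ = 191/0.90 = 212.222 kN·m.
With M_n = 0.85 f'_c a b (d − a/2), solve the quadratic for a:
a = d − √(d² − 2M_n/(0.85 f'_c b)) = 545 − √(545² − 2 × 212.222×10⁶/(0.85 × 44.4 × 270)) = 39.66 mm.
A_s = 0.85 f'_c a b / f_y = 0.85 × 44.4 × 39.66 × 270 / 400 = 1010.3 mm².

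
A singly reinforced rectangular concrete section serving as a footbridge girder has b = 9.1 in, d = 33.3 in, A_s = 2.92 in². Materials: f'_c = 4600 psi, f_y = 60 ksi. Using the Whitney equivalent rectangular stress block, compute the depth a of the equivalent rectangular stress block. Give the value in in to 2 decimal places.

T = A_s f_y = 2.92 × 60 = 175.2 kips.
a = T/(0.85 f'_c b) = 175.2/(0.85 × 4.6 × 9.1) = 4.92 in.

a ≈ 4.92 in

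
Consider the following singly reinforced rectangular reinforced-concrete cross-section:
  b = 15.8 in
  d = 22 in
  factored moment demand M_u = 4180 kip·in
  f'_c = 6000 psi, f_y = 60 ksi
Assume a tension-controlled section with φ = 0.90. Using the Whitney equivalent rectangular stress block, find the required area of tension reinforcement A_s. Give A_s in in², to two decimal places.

A_s ≈ 3.76 in²

M_n = M_u/φ = 4180/0.90 = 4644.44 kip·in.
From M_n = 0.85 f'_c a b (d − a/2):
a = d − √(d² − 2M_n/(0.85 f'_c b)) = 22 − √(22² − 2 × 4644.44/(0.85 × 6 × 15.8)) = 2.798 in.
A_s = 0.85 f'_c a b / f_y = 0.85 × 6 × 2.798 × 15.8 / 60 = 3.758 in².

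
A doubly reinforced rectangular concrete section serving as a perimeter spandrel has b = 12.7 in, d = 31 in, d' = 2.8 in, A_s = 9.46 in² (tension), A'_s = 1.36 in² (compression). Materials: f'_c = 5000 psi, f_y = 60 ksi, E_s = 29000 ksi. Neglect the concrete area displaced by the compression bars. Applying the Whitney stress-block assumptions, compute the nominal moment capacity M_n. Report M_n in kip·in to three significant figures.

Assume both steels yield.
a = (A_s − A'_s) f_y/(0.85 f'_c b) = (9.46 − 1.36) × 60/(0.85 × 5 × 12.7) = 9.004 in.
c = a/β₁ = 9.004/0.8 = 11.255 in; ε'_s = 0.003(c − d')/c = 0.0023 ≥ ε_y = 0.0021, so the compression steel yields.
M_n = (A_s − A'_s) f_y (d − a/2) + A'_s f_y (d − d') = 486 × (31 − 4.502) + 81.6 × (31 − 2.8) = 12878.0 + 2301.1 = 15179.1 kip·in.

M_n ≈ 15200 kip·in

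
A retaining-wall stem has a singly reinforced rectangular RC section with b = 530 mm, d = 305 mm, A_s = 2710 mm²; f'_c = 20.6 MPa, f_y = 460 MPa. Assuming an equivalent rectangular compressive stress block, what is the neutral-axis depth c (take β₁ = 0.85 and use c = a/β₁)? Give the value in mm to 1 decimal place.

c ≈ 158.0 mm

T = A_s f_y = 2710 × 460 = 1246600 N = 1246.6 kN.
Setting C = 0.85 f'_c a b equal to T: a = 1246600/(0.85 × 20.6 × 530) = 134.328 mm.
With β₁ = 0.85, c = a/β₁ = 134.328/0.85 = 158.0 mm.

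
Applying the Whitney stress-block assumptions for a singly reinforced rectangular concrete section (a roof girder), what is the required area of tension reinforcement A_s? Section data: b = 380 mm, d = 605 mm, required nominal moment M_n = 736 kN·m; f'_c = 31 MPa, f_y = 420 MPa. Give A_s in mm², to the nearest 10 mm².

A_s ≈ 3270 mm²

With M_n = 0.85 f'_c a b (d − a/2), solve the quadratic for a:
a = d − √(d² − 2M_n/(0.85 f'_c b)) = 605 − √(605² − 2 × 736×10⁶/(0.85 × 31 × 380)) = 137.01 mm.
A_s = 0.85 f'_c a b / f_y = 0.85 × 31 × 137.01 × 380 / 420 = 3266.4 mm².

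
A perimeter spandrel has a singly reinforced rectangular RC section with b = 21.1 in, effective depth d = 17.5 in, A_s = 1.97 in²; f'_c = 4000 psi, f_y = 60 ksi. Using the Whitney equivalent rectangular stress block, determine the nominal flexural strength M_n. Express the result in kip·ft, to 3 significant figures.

T = A_s f_y = 1.97 × 60 = 118.2 kips.
a = T/(0.85 f'_c b) = 118.2/(0.85 × 4 × 21.1) = 1.648 in.
M_n = T(d − a/2) = 118.2 × (17.5 − 0.824) = 1971.1 kip·in = 1971.1/12 = 164.26 kip·ft.

M_n ≈ 164 kip·ft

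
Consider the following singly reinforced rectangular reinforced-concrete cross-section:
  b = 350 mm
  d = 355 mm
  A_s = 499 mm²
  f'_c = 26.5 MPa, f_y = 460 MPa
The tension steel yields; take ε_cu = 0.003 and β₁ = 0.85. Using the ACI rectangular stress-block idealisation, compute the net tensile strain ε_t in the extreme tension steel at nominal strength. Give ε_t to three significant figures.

ε_t ≈ 0.0281

a = A_s f_y/(0.85 f'_c b) = 29.12 mm.
β₁ = 0.85, so c = a/β₁ = 29.12/0.85 = 34.26 mm.
From the linear strain diagram with ε_cu = 0.003: ε_t = 0.003 (d − c)/c = 0.003 × (355 − 34.26)/34.26 = 0.0281.
Since ε_t ≥ 0.005, the section is tension-controlled.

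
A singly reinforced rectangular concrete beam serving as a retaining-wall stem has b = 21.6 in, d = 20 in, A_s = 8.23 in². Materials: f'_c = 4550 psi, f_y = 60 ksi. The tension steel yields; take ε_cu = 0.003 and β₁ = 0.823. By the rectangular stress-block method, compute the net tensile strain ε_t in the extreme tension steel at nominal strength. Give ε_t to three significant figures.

ε_t ≈ 0.00535

a = A_s f_y/(0.85 f'_c b) = 5.911 in.
β₁ = 0.823, so c = a/β₁ = 5.911/0.823 = 7.182 in.
From the linear strain diagram with ε_cu = 0.003: ε_t = 0.003 (d − c)/c = 0.003 × (20 − 7.182)/7.182 = 0.00535.
Since ε_t ≥ 0.005, the section is tension-controlled.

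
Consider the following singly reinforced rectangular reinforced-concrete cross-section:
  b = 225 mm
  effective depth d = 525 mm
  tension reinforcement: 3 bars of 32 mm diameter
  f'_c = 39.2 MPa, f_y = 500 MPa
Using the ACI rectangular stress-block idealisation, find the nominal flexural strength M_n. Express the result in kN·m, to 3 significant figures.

M_n ≈ 536 kN·m

A_s = 3 × 804 = 2412 mm².
T = A_s f_y = 2412 × 500 = 1206000 N = 1206 kN.
From C = T: a = T/(0.85 f'_c b) = 1206000/(0.85 × 39.2 × 225) = 160.86 mm.
M_n = T(d − a/2) = 1206 kN × (525 − 80.43) mm = 536.15 kN·m.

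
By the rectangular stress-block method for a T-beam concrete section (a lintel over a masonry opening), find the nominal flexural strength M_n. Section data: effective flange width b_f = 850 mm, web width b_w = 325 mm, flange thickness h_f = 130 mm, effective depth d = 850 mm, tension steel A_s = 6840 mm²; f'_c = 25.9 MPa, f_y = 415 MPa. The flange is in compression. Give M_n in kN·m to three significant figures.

M_n ≈ 2190 kN·m

Tension: T = A_s f_y = 6840 × 415 = 2838600 N.
Try a within the flange: a = T/(0.85 f'_c b_f) = 2838600/(0.85 × 25.9 × 850) = 151.69 mm.
a = 151.69 > h_f = 130 mm: the block extends into the web. Split into flange-overhang and web parts.
C_f = 0.85 f'_c (b_f − b_w) h_f = 0.85 × 25.9 × (850 − 325) × 130 = 1502524 N.
Remaining web compression depth: a_w = (T − C_f)/(0.85 f'_c b_w) = (2838600 − 1502524)/(0.85 × 25.9 × 325) = 186.74 mm.
M_n = C_f(d − h_f/2) + (T − C_f)(d − a_w/2) = 1502524 × (850 − 65) + 1336076 × (850 − 93.37) = 1179.48 + 1010.92 = 2190.40 × 10⁶ N·mm.
M_n = 2190.40 kN·m.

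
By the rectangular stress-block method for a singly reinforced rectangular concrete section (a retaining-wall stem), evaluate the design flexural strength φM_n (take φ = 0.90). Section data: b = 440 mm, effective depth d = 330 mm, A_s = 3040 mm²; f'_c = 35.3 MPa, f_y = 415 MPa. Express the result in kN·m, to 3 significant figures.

T = A_s f_y = 3040 × 415 = 1261600 N = 1261.6 kN.
From C = T: a = T/(0.85 f'_c b) = 1261600/(0.85 × 35.3 × 440) = 95.56 mm.
M_n = T(d − a/2) = 1261.6 kN × (330 − 47.78) mm = 356.05 kN·m.
φM_n = 0.90 × 356.05 = 320.45 kN·m.

φM_n ≈ 320 kN·m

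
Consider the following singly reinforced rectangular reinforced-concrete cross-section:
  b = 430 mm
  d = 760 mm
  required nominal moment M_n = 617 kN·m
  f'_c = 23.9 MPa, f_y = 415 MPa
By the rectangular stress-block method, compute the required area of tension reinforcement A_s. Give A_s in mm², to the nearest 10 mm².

A_s ≈ 2090 mm²

With M_n = 0.85 f'_c a b (d − a/2), solve the quadratic for a:
a = d − √(d² − 2M_n/(0.85 f'_c b)) = 760 − √(760² − 2 × 617×10⁶/(0.85 × 23.9 × 430)) = 99.44 mm.
A_s = 0.85 f'_c a b / f_y = 0.85 × 23.9 × 99.44 × 430 / 415 = 2093.1 mm².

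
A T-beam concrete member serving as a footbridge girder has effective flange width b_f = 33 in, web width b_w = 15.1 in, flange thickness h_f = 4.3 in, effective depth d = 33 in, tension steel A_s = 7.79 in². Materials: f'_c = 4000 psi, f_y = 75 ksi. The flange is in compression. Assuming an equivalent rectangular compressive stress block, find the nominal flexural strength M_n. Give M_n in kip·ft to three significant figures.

Tension: T = A_s f_y = 7.79 × 75 = 584.25 kips.
Try a within the flange: a = T/(0.85 f'_c b_f) = 584.25/(0.85 × 4 × 33) = 5.207 in.
a = 5.207 > h_f = 4.3 in: the block extends into the web. Split into flange-overhang and web parts.
C_f = 0.85 f'_c (b_f − b_w) h_f = 0.85 × 4 × (33 − 15.1) × 4.3 = 261.7 kips.
Remaining web compression depth: a_w = (T − C_f)/(0.85 f'_c b_w) = (584.25 − 261.7)/(0.85 × 4 × 15.1) = 6.283 in.
M_n = C_f(d − h_f/2) + (T − C_f)(d − a_w/2) = 261.7 × (33 − 2.15) + 322.55 × (33 − 3.1415) = 8073.4 + 9630.9 = 17704.3 kip·in.
M_n = 17704.3/12 = 1475.36 kip·ft.

M_n ≈ 1480 kip·ft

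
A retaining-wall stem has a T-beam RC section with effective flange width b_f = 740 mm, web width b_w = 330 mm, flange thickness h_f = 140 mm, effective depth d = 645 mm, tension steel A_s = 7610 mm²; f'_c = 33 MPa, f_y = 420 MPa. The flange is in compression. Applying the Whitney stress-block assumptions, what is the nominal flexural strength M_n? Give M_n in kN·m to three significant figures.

M_n ≈ 1810 kN·m

Tension: T = A_s f_y = 7610 × 420 = 3196200 N.
Try a within the flange: a = T/(0.85 f'_c b_f) = 3196200/(0.85 × 33 × 740) = 153.98 mm.
a = 153.98 > h_f = 140 mm: the block extends into the web. Split into flange-overhang and web parts.
C_f = 0.85 f'_c (b_f − b_w) h_f = 0.85 × 33 × (740 − 330) × 140 = 1610070 N.
Remaining web compression depth: a_w = (T − C_f)/(0.85 f'_c b_w) = (3196200 − 1610070)/(0.85 × 33 × 330) = 171.35 mm.
M_n = C_f(d − h_f/2) + (T − C_f)(d − a_w/2) = 1610070 × (645 − 70) + 1586130 × (645 − 85.675) = 925.79 + 887.16 = 1812.95 × 10⁶ N·mm.
M_n = 1812.95 kN·m.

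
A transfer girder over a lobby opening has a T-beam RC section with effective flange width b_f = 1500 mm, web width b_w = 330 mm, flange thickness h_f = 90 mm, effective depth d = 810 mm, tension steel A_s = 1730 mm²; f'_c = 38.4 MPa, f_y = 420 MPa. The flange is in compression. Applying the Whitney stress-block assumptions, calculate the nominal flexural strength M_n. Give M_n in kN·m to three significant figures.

M_n ≈ 583 kN·m

Tension: T = A_s f_y = 1730 × 420 = 726600 N.
Try a within the flange: a = T/(0.85 f'_c b_f) = 726600/(0.85 × 38.4 × 1500) = 14.84 mm.
Since a = 14.84 ≤ h_f = 90 mm, the stress block lies entirely in the flange; analyse as a rectangular beam of width b_f.
M_n = T(d − a/2) = 726600 × (810 − 7.42) = 583.15 × 10⁶ N·mm.
M_n = 583.15 kN·m.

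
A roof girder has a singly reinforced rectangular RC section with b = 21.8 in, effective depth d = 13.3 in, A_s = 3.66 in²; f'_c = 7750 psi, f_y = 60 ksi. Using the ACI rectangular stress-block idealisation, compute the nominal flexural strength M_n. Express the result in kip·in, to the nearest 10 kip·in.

T = A_s f_y = 3.66 × 60 = 219.6 kips.
a = T/(0.85 f'_c b) = 219.6/(0.85 × 7.75 × 21.8) = 1.529 in.
M_n = T(d − a/2) = 219.6 × (13.3 − 0.7645) = 2752.8 kip·in.

M_n ≈ 2750 kip·in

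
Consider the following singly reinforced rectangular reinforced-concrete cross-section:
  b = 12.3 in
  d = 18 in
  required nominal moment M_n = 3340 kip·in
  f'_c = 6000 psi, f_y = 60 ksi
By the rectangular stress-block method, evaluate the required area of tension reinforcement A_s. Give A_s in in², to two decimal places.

From M_n = 0.85 f'_c a b (d − a/2):
a = d − √(d² − 2M_n/(0.85 f'_c b)) = 18 − √(18² − 2 × 3340/(0.85 × 6 × 12.3)) = 3.252 in.
A_s = 0.85 f'_c a b / f_y = 0.85 × 6 × 3.252 × 12.3 / 60 = 3.400 in².

A_s ≈ 3.40 in²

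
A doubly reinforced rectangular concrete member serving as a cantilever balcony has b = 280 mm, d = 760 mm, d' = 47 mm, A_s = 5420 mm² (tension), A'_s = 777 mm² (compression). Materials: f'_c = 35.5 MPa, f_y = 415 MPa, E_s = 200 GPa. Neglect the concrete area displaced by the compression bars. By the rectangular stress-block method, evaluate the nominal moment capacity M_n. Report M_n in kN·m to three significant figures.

Assume both tension and compression steel yield.
Net tension couple steel: A_s − A'_s = 4643 mm².
a = (A_s − A'_s) f_y / (0.85 f'_c b) = 1926845/(0.85 × 35.5 × 280) = 228.06 mm.
c = a/β₁ = 228.06/0.796 = 286.51 mm; ε'_s = 0.003(c − d')/c = 0.0025 ≥ f_y/E_s = 0.0021, so compression steel does yield.
M_n = (A_s − A'_s) f_y (d − a/2) + A'_s f_y (d − d') = [1926845 × (760 − 114.03) + 322455 × (760 − 47)] × 10⁻⁶ = 1244.68 + 229.91 = 1474.59 kN·m.

M_n ≈ 1470 kN·m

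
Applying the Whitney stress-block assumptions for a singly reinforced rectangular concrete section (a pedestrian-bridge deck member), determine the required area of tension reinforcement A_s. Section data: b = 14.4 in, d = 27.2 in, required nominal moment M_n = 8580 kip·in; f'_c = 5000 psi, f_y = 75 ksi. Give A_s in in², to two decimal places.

From M_n = 0.85 f'_c a b (d − a/2):
a = d − √(d² − 2M_n/(0.85 f'_c b)) = 27.2 − √(27.2² − 2 × 8580/(0.85 × 5 × 14.4)) = 5.765 in.
A_s = 0.85 f'_c a b / f_y = 0.85 × 5 × 5.765 × 14.4 / 75 = 4.704 in².

A_s ≈ 4.70 in²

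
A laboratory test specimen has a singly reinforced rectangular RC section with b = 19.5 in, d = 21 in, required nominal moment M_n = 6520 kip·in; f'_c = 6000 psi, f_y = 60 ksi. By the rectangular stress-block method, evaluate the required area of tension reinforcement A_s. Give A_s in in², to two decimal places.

A_s ≈ 5.63 in²

From M_n = 0.85 f'_c a b (d − a/2):
a = d − √(d² − 2M_n/(0.85 f'_c b)) = 21 − √(21² − 2 × 6520/(0.85 × 6 × 19.5)) = 3.397 in.
A_s = 0.85 f'_c a b / f_y = 0.85 × 6 × 3.397 × 19.5 / 60 = 5.631 in².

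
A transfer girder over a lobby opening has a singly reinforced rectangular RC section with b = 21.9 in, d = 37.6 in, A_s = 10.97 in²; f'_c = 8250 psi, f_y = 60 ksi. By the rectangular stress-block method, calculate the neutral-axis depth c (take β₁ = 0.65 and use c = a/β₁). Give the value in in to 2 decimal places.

c ≈ 6.59 in

T = A_s f_y = 10.97 × 60 = 658.2 kips.
a = T/(0.85 f'_c b) = 658.2/(0.85 × 8.25 × 21.9) = 4.2859 in.
With β₁ = 0.65, c = a/β₁ = 4.2859/0.65 = 6.59 in.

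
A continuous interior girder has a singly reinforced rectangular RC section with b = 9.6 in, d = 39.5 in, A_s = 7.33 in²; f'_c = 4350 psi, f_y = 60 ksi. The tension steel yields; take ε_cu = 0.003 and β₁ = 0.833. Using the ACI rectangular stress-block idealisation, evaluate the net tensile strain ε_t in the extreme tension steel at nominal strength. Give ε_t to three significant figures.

a = A_s f_y/(0.85 f'_c b) = 12.390 in.
β₁ = 0.833, so c = a/β₁ = 12.390/0.833 = 14.874 in.
From the linear strain diagram with ε_cu = 0.003: ε_t = 0.003 (d − c)/c = 0.003 × (39.5 − 14.874)/14.874 = 0.00497.
ε_t is between 0.004 and 0.005 — transition zone.

ε_t ≈ 0.00497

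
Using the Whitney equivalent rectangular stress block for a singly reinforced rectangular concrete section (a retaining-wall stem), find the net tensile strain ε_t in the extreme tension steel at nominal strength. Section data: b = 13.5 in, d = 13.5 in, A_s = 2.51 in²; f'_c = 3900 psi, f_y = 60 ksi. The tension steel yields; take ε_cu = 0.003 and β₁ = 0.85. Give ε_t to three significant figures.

ε_t ≈ 0.00723

a = A_s f_y/(0.85 f'_c b) = 3.365 in.
β₁ = 0.85, so c = a/β₁ = 3.365/0.85 = 3.959 in.
From the linear strain diagram with ε_cu = 0.003: ε_t = 0.003 (d − c)/c = 0.003 × (13.5 − 3.959)/3.959 = 0.00723.
Since ε_t ≥ 0.005, the section is tension-controlled.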